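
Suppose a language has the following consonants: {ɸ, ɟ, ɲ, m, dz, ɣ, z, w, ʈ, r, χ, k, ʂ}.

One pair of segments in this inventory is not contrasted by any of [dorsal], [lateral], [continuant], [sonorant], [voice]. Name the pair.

ʂ, ɸ

Both /ʂ/ and /ɸ/ are [-dorsal], [-lateral], [+continuant], [-sonorant], [-voice]. Since the list omits [strident], [labial] and [coronal] — which do distinguish the voiceless retroflex fricative from the voiceless bilabial fricative — this pair collapses; all other pairs remain distinct.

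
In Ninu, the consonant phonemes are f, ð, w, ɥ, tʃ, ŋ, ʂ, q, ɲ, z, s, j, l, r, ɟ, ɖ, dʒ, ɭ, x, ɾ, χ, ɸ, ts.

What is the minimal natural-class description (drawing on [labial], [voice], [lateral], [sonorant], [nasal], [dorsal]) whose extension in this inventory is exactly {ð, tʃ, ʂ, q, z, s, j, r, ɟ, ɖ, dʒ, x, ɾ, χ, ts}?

The class [-nasal], [-lateral], [-labial] has exactly /ð, tʃ, ʂ, q, z, s, j, r, ɟ, ɖ, dʒ, x, ɾ, χ, ts/ as its extension in this inventory. No smaller conjunction from the listed features achieves this: [-lateral, -labial] alone would also admit /ŋ, ɲ/; [-nasal, -labial] alone would also admit /l, ɭ/; [-nasal, -lateral] alone would also admit /f, w, ɥ, ɸ/; and checking the remaining two-feature bundles turns up none with this extension.

[-nasal, -lateral, -labial]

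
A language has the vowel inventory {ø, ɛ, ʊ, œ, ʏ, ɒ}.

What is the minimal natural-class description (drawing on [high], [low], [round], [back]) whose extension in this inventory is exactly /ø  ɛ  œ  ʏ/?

[−back]

The target set is precisely the extension of [−back] in this inventory.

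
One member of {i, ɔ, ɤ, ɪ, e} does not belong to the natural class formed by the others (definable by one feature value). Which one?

ɔ

/ɪ, i, ɤ, e/ are all [-round], but /ɔ/ (mid back rounded lax vowel) is [+round]. No other single segment can be removed to leave a set sharing one feature value that the removed segment lacks, so /ɔ/ is the odd one out.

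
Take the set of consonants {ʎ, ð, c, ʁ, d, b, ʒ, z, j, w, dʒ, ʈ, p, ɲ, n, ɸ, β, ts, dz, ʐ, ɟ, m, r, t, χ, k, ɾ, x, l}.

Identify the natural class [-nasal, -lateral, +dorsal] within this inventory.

Checking each segment against [-nasal], [-lateral], [+dorsal]: /c/ (voiceless palatal stop), /ʁ/ (voiced uvular fricative), /j/ (palatal glide), /w/ (labial-velar glide), /ɟ/ (voiced palatal stop), /χ/ (voiceless uvular fricative), among others, satisfy every feature; every other segment in the inventory fails at least one.

c, ʁ, j, w, ɟ, χ, k, x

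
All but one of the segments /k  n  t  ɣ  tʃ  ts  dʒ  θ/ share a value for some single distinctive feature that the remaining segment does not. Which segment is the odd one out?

The remaining segments after removing /n/ share [-sonorant]; /n/ (alveolar nasal) is [+sonorant]. For every other candidate removal, the leftover set fails to share any single feature value that the removed segment lacks.

n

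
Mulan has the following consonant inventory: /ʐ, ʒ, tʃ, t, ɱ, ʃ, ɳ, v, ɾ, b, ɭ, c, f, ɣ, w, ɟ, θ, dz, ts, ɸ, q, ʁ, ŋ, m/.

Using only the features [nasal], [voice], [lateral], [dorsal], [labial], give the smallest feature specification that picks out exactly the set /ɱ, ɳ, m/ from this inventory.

[+nasal, −dorsal]

Every target segment is [+nasal], [−dorsal]; each remaining inventory member fails at least one of these. Each conjunct is needed — [−dorsal] alone would also admit /ʐ, ʒ, tʃ, t, …/; [+nasal] alone would also admit /ŋ/ — and no other single listed feature has exactly this extension, so two is the minimum.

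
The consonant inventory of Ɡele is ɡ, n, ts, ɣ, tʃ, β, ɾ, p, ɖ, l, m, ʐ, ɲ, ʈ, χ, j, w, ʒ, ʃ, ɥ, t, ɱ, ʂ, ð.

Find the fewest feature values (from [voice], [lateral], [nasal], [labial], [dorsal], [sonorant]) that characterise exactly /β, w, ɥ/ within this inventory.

/β, w, ɥ/ are all [+voice], [−nasal], [+labial], and no other segment in the inventory matches all three values. Dropping any one of them over-generates: [−nasal, +labial] alone would also admit /p/; [+voice, +labial] alone would also admit /m, ɱ/; [+voice, −nasal] alone would also admit /ɡ, ɣ, ɾ, ɖ, …/. No other combination of two listed features picks out exactly this set either, so fewer than three features will not do.

[+voice, −nasal, +labial]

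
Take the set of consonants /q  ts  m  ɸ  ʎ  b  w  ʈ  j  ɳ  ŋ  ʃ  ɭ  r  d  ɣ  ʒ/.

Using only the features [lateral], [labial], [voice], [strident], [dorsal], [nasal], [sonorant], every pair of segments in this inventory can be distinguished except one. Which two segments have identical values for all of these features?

Both /ʃ/ and /ts/ are [−lateral], [−labial], [−voice], [+strident], [−dorsal], [−nasal], [−sonorant]. Since the list omits [continuant], [anterior] and [distributed] — which do distinguish the voiceless postalveolar fricative from the voiceless alveolar affricate — this pair collapses; all other pairs remain distinct.

ʃ, ts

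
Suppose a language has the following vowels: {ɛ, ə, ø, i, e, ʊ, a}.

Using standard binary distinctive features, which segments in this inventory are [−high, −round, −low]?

First, the [−high] segments are /ɛ, ə, ø, e, a/.
Intersecting with [−round] gives /ɛ, ə, e, a/.
Within that set, [−low] leaves /ɛ, ə, e/.

ɛ, ə, e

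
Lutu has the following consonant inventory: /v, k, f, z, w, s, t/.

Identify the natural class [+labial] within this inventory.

The [+labial] segments here are /v, f, w/; the remaining /k, z, s, t/ are [−labial].

v, f, w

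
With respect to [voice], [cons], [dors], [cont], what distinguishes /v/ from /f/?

[voice]

The two segments share [+consonantal], [−dorsal], [+continuant]. The only feature from the list on which they differ: /v/ is [+voice] while /f/ is [−voice].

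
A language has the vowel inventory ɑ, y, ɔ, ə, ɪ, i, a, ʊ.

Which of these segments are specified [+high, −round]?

Checking each segment against [+high], [−round]: /ɪ/ (high front unrounded lax vowel), /i/ (high front unrounded tense vowel) satisfy every feature; every other segment in the inventory fails at least one.

ɪ, i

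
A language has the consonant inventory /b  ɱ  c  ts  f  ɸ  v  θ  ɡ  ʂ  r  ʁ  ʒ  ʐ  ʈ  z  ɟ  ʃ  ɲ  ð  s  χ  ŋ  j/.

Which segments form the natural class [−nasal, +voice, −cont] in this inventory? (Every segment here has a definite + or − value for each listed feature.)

First, the [−nasal] segments are /b, c, ts, f, ɸ, v, θ, ɡ, ʂ, r, ʁ, ʒ, ʐ, ʈ, z, ɟ, ʃ, ð, s, χ, j/.
Intersecting with [+voice] gives /b, v, ɡ, r, ʁ, ʒ, ʐ, z, ɟ, ð, j/.
Within that set, [−continuant] leaves /b, ɡ, ɟ/.

b, ɡ, ɟ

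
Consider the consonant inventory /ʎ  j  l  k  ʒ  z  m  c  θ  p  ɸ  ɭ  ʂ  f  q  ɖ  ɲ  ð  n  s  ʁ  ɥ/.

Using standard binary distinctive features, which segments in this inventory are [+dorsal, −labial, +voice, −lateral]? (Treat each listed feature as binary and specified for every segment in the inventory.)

j, ɲ, ʁ

Eliminate segments failing any feature: /ʎ/ is [+lateral]; /l, ʒ, z, m, θ, p, ɸ, ɭ, ʂ, f, ɖ, ð, n, s/ are [−dorsal]; /k, c, q/ are [−voice]; /ɥ/ is [+labial]. The remaining /j, ɲ, ʁ/ satisfy [+dorsal], [−labial], [+voice], [−lateral].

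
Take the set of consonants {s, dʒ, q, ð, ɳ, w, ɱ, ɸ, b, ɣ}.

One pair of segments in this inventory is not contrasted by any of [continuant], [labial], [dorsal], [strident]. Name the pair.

ɱ, b

Both /ɱ/ and /b/ are [-continuant], [+labial], [-dorsal], [-strident]. Since the list omits [sonorant] and [nasal] — which do distinguish the labiodental nasal from the voiced bilabial stop — this pair collapses; all other pairs remain distinct.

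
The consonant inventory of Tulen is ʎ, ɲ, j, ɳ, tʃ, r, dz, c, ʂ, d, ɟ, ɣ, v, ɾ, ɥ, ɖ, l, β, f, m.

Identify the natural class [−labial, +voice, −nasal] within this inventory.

Eliminate segments failing any feature: /ɲ, ɳ/ are [+nasal]; /tʃ, c, ʂ/ are [−voice]; /v, ɥ, β, f, m/ are [+labial]. The remaining /ʎ, j, r, dz, d, ɟ, ɣ, ɾ, ɖ, l/ satisfy [−labial], [+voice], [−nasal].

ʎ, j, r, dz, d, ɟ, ɣ, ɾ, ɖ, l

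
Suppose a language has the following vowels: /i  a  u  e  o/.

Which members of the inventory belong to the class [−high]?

a, e, o

The feature [high] marks segments produced with the tongue body raised. In this inventory /a, e, o/ lack that property, so they are [−high]; /i, u/ are [+high].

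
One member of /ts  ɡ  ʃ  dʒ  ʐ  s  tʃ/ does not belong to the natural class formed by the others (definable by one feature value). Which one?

The remaining segments after removing /ɡ/ share [+strident]; /ɡ/ (voiced velar stop) is [−strident]. For every other candidate removal, the leftover set fails to share any single feature value that the removed segment lacks.

ɡ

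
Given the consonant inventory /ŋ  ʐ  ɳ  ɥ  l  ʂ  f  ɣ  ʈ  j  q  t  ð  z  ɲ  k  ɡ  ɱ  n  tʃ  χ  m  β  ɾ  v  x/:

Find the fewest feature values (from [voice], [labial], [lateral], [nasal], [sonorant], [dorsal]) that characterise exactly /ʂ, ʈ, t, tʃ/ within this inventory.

[-voice, -labial, -dorsal]

/ʂ, ʈ, t, tʃ/ are all [-voice], [-labial], [-dorsal], and no other segment in the inventory matches all three values. Dropping any one of them over-generates: [-labial, -dorsal] alone would also admit /ʐ, ɳ, l, ð, …/; [-voice, -dorsal] alone would also admit /f/; [-voice, -labial] alone would also admit /q, k, χ, x/. No other combination of two listed features picks out exactly this set either, so fewer than three features will not do.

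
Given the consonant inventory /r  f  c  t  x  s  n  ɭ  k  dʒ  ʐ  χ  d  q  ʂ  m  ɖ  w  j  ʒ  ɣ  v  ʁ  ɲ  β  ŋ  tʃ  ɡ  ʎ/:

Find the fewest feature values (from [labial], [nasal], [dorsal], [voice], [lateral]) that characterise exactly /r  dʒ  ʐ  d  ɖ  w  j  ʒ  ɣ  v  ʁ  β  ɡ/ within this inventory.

/r, dʒ, ʐ, d, ɖ, w, j, ʒ, ɣ, v, ʁ, β, ɡ/ are all [+voice], [−nasal], [−lateral], and no other segment in the inventory matches all three values. Dropping any one of them over-generates: [−nasal, −lateral] alone would also admit /f, c, t, x, …/; [+voice, −lateral] alone would also admit /n, m, ɲ, ŋ/; [+voice, −nasal] alone would also admit /ɭ, ʎ/. No other combination of two listed features picks out exactly this set either, so fewer than three features will not do.

[+voice, −nasal, −lateral]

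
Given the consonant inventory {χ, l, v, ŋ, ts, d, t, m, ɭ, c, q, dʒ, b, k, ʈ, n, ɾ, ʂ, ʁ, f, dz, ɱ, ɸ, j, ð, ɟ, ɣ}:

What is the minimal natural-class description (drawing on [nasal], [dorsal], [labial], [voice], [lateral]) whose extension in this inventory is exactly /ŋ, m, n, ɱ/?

/ŋ, m, n, ɱ/ are exactly the [+nasal] segments in the inventory, so a single feature suffices.

[+nasal]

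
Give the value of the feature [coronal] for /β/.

/β/ is the voiced bilabial fricative. The feature [coronal] marks segments articulated with the tongue front (tip or blade); /β/ lacks this property, so it is [−coronal].

[−coronal]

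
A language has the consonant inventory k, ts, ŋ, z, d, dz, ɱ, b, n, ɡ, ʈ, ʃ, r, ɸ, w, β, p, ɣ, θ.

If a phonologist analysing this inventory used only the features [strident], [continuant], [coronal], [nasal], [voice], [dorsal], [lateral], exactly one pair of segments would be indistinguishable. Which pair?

ɣ, w

/ɣ/ (voiced velar fricative) and /w/ (labial-velar glide) are both [−strident], [+continuant], [−coronal], [−nasal], [+voice], [+dorsal], [−lateral], so none of the listed features separates them. (They do differ in [sonorant], [labial] and [round], which are not among the given features.) Every other pair in the inventory differs on at least one listed feature.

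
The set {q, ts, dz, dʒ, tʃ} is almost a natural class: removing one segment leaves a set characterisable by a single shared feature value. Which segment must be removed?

q

The remaining segments after removing /q/ share [+delayed release]; /q/ (voiceless uvular stop) is [−delayed release]. For every other candidate removal, the leftover set fails to share any single feature value that the removed segment lacks.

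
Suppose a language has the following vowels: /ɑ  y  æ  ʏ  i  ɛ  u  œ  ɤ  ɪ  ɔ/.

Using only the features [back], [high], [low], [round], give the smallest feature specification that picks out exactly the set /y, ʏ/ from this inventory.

[+high, -back, +round]

The class [+high], [-back], [+round] has exactly /y, ʏ/ as its extension in this inventory. No smaller conjunction from the listed features achieves this: [-back, +round] alone would also admit /œ/; [+high, +round] alone would also admit /u/; [+high, -back] alone would also admit /i, ɪ/; and checking the remaining two-feature bundles turns up none with this extension.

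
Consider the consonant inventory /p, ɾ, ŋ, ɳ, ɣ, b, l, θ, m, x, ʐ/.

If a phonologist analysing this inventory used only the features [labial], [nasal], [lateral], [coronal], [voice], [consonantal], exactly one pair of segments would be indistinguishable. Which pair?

On the given features, /ɾ/ and /ʐ/ have an identical profile: [−labial], [−nasal], [−lateral], [+coronal], [+voice], [+consonantal]. No other two segments in the inventory coincide on all 6 features. (They do differ in [sonorant], [strident] and [anterior], which are not among the given features.)

ɾ, ʐ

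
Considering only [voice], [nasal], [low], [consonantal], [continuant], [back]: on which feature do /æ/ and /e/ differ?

The two segments share [+voice], [−nasal], [−consonantal], [+continuant], [−back]. The only feature from the list on which they differ: /æ/ is [+low] while /e/ is [−low].

[low]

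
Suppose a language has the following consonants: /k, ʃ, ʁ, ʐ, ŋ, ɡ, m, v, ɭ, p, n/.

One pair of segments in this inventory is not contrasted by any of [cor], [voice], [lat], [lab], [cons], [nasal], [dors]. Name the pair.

ɡ, ʁ

/ɡ/ (voiced velar stop) and /ʁ/ (voiced uvular fricative) are both [-coronal], [+voice], [-lateral], [-labial], [+consonantal], [-nasal], [+dorsal], so none of the listed features separates them. (They do differ in [continuant] and [high], which are not among the given features.) Every other pair in the inventory differs on at least one listed feature.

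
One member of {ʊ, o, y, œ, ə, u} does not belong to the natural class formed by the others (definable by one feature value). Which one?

ə

/y, œ, u, ʊ, o/ are all [+round], but /ə/ (mid central vowel (schwa)) is [-round]. No other single segment can be removed to leave a set sharing one feature value that the removed segment lacks, so /ə/ is the odd one out.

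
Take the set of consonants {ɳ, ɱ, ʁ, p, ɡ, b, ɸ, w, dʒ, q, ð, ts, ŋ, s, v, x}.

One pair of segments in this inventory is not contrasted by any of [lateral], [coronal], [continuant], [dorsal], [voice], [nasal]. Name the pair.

ʁ, w

On the given features, /ʁ/ and /w/ have an identical profile: [-lateral], [-coronal], [+continuant], [+dorsal], [+voice], [-nasal]. No other two segments in the inventory coincide on all 6 features. (They do differ in [labial], [round] and [high], which are not among the given features.)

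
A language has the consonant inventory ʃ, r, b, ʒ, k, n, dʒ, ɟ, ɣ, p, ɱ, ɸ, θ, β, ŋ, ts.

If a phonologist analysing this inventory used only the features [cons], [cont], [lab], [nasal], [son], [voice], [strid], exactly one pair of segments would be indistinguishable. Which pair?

/ŋ/ (velar nasal) and /n/ (alveolar nasal) are both [+consonantal], [−continuant], [−labial], [+nasal], [+sonorant], [+voice], [−strident], so none of the listed features separates them. (They do differ in [coronal] and [dorsal], which are not among the given features.) Every other pair in the inventory differs on at least one listed feature.

ŋ, n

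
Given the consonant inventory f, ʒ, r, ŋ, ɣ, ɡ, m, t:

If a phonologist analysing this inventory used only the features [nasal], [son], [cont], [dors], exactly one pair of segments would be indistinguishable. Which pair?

f, ʒ

/f/ (voiceless labiodental fricative) and /ʒ/ (voiced postalveolar fricative) are both [−nasal], [−sonorant], [+continuant], [−dorsal], so none of the listed features separates them. (They do differ in [voice], [labial] and [coronal], which are not among the given features.) Every other pair in the inventory differs on at least one listed feature.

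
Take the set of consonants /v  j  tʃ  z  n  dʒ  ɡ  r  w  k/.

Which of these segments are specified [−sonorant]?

v, tʃ, z, dʒ, ɡ, k

The feature [sonorant] marks segments produced without turbulent airflow (nasals, liquids, glides, vowels). In this inventory /v, tʃ, z, dʒ, ɡ, k/ lack that property, so they are [−sonorant]; /j, n, r, w/ are [+sonorant].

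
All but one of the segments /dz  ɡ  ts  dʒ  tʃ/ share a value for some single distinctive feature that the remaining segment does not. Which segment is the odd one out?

ɡ

[delayed release] (equivalently [strident], [coronal], [dorsal]) groups all but one: /ts, dz, dʒ, tʃ/ share [+delayed release] while /ɡ/ (voiced velar stop) alone is [−delayed release]. Removing any other segment would not leave a single-feature class that excludes it.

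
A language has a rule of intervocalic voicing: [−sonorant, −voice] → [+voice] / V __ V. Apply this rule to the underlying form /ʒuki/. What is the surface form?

The only segment in the rule's environment that also matches [−sonorant, −voice] is /k/. Applying [+voice] turns the voiceless velar stop into /ɡ/ (voiced velar stop), giving [ʒuɡi].

[ʒuɡi]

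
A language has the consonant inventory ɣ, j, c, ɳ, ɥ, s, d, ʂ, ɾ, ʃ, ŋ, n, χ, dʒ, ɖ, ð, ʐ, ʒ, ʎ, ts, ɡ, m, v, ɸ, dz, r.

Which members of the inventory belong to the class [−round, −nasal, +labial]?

First, the [−round] segments are /ɣ, j, c, ɳ, s, d, ʂ, ɾ, ʃ, ŋ, n, χ, dʒ, ɖ, ð, ʐ, ʒ, ʎ, ts, ɡ, m, v, ɸ, dz, r/.
Then [−nasal] gives /ɣ, j, c, s, d, ʂ, ɾ, ʃ, χ, dʒ, ɖ, ð, ʐ, ʒ, ʎ, ts, ɡ, v, ɸ, dz, r/.
Of those, [+labial] leaves /v, ɸ/.

v, ɸ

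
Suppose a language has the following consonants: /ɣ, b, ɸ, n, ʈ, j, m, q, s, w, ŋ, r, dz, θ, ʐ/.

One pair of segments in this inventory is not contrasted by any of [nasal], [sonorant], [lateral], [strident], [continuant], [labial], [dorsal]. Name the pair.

On the given features, /s/ and /ʐ/ have an identical profile: [−nasal], [−sonorant], [−lateral], [+strident], [+continuant], [−labial], [−dorsal]. No other two segments in the inventory coincide on all 7 features. (They do differ in [voice] and [anterior], which are not among the given features.)

s, ʐ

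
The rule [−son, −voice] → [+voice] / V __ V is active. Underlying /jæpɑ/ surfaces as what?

The only segment in the rule's environment that also matches [−son, −voice] is /p/. Applying [+voice] turns the voiceless bilabial stop into /b/ (voiced bilabial stop), giving [jæbɑ].

[jæbɑ]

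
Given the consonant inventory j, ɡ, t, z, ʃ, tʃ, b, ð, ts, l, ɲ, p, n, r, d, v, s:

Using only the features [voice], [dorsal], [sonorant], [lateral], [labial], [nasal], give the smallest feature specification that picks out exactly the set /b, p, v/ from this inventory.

The target set is precisely the extension of [+labial] in this inventory.

[+labial]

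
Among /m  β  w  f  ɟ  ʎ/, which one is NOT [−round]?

w

/ɟ, m, f, ʎ, β/ are all [−round]; /w/ (labial-velar glide) is [+round].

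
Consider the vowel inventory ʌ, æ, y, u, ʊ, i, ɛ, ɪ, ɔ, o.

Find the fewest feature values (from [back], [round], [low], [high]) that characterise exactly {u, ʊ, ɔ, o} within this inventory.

Every target segment is [+back], [+round]; each remaining inventory member fails at least one of these. Each conjunct is needed — [+round] alone would also admit /y/; [+back] alone would also admit /ʌ/ — and no other single listed feature has exactly this extension, so two is the minimum.

[+back, +round]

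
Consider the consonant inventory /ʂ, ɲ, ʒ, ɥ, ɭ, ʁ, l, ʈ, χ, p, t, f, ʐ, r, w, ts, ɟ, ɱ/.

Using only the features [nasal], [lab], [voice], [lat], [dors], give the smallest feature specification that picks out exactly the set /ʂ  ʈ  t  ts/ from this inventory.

/ʂ, ʈ, t, ts/ are all [−voice], [−labial], [−dorsal], and no other segment in the inventory matches all three values. Dropping any one of them over-generates: [−labial, −dorsal] alone would also admit /ʒ, ɭ, l, ʐ, …/; [−voice, −dorsal] alone would also admit /p, f/; [−voice, −labial] alone would also admit /χ/. No other combination of two listed features picks out exactly this set either, so fewer than three features will not do.

[−voice, −lab, −dors]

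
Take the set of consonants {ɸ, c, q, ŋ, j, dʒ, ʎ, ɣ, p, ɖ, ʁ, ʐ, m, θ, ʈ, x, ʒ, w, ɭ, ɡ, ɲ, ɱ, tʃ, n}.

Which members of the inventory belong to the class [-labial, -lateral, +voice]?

ŋ, j, dʒ, ɣ, ɖ, ʁ, ʐ, ʒ, ɡ, ɲ, n

Checking each segment against [-labial], [-lateral], [+voice]: /ŋ/ (velar nasal), /j/ (palatal glide), /dʒ/ (voiced postalveolar affricate), /ɣ/ (voiced velar fricative), /ɖ/ (voiced retroflex stop), /ʁ/ (voiced uvular fricative), among others, satisfy every feature; every other segment in the inventory fails at least one.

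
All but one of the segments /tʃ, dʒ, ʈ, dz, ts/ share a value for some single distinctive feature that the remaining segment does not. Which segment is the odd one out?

The remaining segments after removing /ʈ/ share [+delayed release]; /ʈ/ (voiceless retroflex stop) is [−delayed release]. For every other candidate removal, the leftover set fails to share any single feature value that the removed segment lacks.

ʈ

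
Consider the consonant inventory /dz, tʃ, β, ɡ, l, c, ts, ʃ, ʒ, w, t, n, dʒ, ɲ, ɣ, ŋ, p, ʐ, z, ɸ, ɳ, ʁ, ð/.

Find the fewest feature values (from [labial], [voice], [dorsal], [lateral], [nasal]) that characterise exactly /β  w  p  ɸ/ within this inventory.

/β, w, p, ɸ/ are exactly the [+labial] segments in the inventory, so a single feature suffices.

[+labial]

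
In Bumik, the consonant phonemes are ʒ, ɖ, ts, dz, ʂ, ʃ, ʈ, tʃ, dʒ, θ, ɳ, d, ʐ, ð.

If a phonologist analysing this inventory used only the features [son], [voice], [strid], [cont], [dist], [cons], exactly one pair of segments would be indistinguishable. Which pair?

Both /d/ and /ɖ/ are [−sonorant], [+voice], [−strident], [−continuant], [−distributed], [+consonantal]. Since the list omits [anterior] — which does distinguish the voiced alveolar stop from the voiced retroflex stop — this pair collapses; all other pairs remain distinct.

d, ɖ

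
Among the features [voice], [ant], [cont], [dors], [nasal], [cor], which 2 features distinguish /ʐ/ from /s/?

/ʐ/ is the voiced retroflex fricative and /s/ is the voiceless alveolar fricative. Both are [+continuant], [-dorsal], [-nasal], [+coronal]. /ʐ/ is [+voice] while /s/ is [-voice]; /ʐ/ is [-anterior] while /s/ is [+anterior], so the distinguishing features are [voice], [anterior].

[voice], [anterior]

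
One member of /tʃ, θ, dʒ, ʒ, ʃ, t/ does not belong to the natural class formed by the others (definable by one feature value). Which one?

[distributed] groups all but one: /ʒ, ʃ, θ, tʃ, dʒ/ share [+distributed] while /t/ (voiceless alveolar stop) alone is [−distributed]. Removing any other segment would not leave a single-feature class that excludes it.

t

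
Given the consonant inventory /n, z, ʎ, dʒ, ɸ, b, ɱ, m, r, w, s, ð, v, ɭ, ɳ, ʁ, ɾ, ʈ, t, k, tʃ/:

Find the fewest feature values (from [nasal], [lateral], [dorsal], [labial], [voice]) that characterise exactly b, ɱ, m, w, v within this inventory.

[+voice, +labial]

The class [+voice], [+labial] has exactly /b, ɱ, m, w, v/ as its extension in this inventory. No smaller conjunction from the listed features achieves this: [+labial] alone would also admit /ɸ/; [+voice] alone would also admit /n, z, ʎ, dʒ, …/; and checking the remaining single features turns up none with this extension.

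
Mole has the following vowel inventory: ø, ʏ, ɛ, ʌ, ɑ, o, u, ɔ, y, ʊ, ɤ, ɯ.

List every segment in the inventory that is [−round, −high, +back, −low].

ʌ, ɤ

Checking each segment against [−round], [−high], [+back], [−low]: /ʌ/ (mid back unrounded lax vowel), /ɤ/ (mid back unrounded tense vowel) satisfy every feature; every other segment in the inventory fails at least one.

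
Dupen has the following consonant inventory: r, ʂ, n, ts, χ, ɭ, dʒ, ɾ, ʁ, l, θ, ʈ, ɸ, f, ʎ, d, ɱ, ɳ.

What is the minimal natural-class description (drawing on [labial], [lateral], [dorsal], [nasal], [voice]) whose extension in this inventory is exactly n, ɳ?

[+nasal, -labial]

Every target segment is [+nasal], [-labial]; each remaining inventory member fails at least one of these. Each conjunct is needed — [-labial] alone would also admit /r, ʂ, ts, χ, …/; [+nasal] alone would also admit /ɱ/ — and no other single listed feature has exactly this extension, so two is the minimum.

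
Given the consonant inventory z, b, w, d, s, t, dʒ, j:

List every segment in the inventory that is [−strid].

b, w, d, t, j

The feature [strident] marks segments high-amplitude, high-frequency frication (the sibilants). In this inventory /b, w, d, t, j/ lack that property, so they are [−strident]; /z, s, dʒ/ are [+strident].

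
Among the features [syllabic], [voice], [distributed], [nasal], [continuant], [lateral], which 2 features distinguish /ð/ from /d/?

[continuant], [distributed]

/ð/ is the voiced dental fricative and /d/ is the voiced alveolar stop. Both are [-syllabic], [+voice], [-nasal], [-lateral]. /ð/ is [+continuant] while /d/ is [-continuant]; /ð/ is [+distributed] while /d/ is [-distributed], so the distinguishing features are [continuant], [distributed].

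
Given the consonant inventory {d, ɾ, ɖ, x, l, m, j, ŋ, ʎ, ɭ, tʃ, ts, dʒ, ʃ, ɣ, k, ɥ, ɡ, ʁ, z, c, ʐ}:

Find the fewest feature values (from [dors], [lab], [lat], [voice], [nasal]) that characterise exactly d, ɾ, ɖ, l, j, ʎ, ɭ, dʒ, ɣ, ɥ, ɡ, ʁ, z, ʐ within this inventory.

[+voice, −nasal]

The class [+voice], [−nasal] has exactly /d, ɾ, ɖ, l, j, ʎ, ɭ, dʒ, ɣ, ɥ, ɡ, ʁ, z, ʐ/ as its extension in this inventory. No smaller conjunction from the listed features achieves this: [−nasal] alone would also admit /x, tʃ, ts, ʃ, …/; [+voice] alone would also admit /m, ŋ/; and checking the remaining single features turns up none with this extension.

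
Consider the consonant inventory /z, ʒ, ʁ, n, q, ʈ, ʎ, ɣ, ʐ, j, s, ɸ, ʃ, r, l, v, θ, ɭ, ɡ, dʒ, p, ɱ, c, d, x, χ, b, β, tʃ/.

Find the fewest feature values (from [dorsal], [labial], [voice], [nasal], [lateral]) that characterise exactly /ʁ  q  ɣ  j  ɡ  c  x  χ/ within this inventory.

[−lateral, +dorsal]

Every target segment is [−lateral], [+dorsal]; each remaining inventory member fails at least one of these. Each conjunct is needed — [+dorsal] alone would also admit /ʎ/; [−lateral] alone would also admit /z, ʒ, n, ʈ, …/ — and no other single listed feature has exactly this extension, so two is the minimum.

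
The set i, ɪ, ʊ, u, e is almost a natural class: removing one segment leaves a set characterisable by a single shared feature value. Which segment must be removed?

e

The remaining segments after removing /e/ share [+high]; /e/ (mid front unrounded tense vowel) is [-high]. For every other candidate removal, the leftover set fails to share any single feature value that the removed segment lacks.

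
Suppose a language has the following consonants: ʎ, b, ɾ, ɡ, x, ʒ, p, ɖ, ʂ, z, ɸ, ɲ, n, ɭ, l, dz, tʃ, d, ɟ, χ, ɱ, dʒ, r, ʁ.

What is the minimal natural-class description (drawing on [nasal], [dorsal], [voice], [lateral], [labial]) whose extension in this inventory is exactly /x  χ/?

Every target segment is [-voice], [+dorsal]; each remaining inventory member fails at least one of these. Each conjunct is needed — [+dorsal] alone would also admit /ʎ, ɡ, ɲ, ɟ, …/; [-voice] alone would also admit /p, ʂ, ɸ, tʃ/ — and no other single listed feature has exactly this extension, so two is the minimum.

[-voice, +dorsal]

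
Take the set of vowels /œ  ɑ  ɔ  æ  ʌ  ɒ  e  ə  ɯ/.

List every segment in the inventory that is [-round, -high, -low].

ʌ, e, ə

Checking each segment against [-round], [-high], [-low]: /ʌ/ (mid back unrounded lax vowel), /e/ (mid front unrounded tense vowel), /ə/ (mid central vowel (schwa)) satisfy every feature; every other segment in the inventory fails at least one.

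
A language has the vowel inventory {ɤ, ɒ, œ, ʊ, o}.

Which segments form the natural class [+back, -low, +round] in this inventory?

ʊ, o

Eliminate segments failing any feature: /ɤ/ is [-round]; /ɒ/ is [+low]; /œ/ is [-back]. The remaining /ʊ, o/ satisfy [+back], [-low], [+round].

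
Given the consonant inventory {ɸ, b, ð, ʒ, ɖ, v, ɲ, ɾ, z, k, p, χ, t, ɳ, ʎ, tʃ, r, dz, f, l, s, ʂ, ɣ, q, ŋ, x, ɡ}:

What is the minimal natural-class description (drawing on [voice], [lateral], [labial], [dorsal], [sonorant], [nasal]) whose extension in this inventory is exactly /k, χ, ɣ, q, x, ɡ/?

[-sonorant, +dorsal]

The class [-sonorant], [+dorsal] has exactly /k, χ, ɣ, q, x, ɡ/ as its extension in this inventory. No smaller conjunction from the listed features achieves this: [+dorsal] alone would also admit /ɲ, ʎ, ŋ/; [-sonorant] alone would also admit /ɸ, b, ð, ʒ, …/; and checking the remaining single features turns up none with this extension.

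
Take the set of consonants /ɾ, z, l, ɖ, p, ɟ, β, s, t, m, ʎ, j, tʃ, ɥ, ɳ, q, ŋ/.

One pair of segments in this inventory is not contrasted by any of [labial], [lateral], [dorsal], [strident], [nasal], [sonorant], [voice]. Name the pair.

Both /tʃ/ and /s/ are [−labial], [−lateral], [−dorsal], [+strident], [−nasal], [−sonorant], [−voice]. Since the list omits [continuant], [anterior] and [distributed] — which do distinguish the voiceless postalveolar affricate from the voiceless alveolar fricative — this pair collapses; all other pairs remain distinct.

tʃ, s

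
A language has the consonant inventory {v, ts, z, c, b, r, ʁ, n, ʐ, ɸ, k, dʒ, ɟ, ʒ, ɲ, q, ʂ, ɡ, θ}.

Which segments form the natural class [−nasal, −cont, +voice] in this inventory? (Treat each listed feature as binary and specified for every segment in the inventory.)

Checking each segment against [−nasal], [−continuant], [+voice]: /b/ (voiced bilabial stop), /dʒ/ (voiced postalveolar affricate), /ɟ/ (voiced palatal stop), /ɡ/ (voiced velar stop) satisfy every feature; every other segment in the inventory fails at least one.

b, dʒ, ɟ, ɡ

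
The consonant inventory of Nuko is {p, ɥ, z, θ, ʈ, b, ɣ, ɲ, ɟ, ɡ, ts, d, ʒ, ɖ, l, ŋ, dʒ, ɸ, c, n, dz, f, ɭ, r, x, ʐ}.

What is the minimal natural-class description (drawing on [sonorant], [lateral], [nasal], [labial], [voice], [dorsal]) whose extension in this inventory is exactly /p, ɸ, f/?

The class [-voice], [+labial] has exactly /p, ɸ, f/ as its extension in this inventory. No smaller conjunction from the listed features achieves this: [+labial] alone would also admit /ɥ, b/; [-voice] alone would also admit /θ, ʈ, ts, c, …/; and checking the remaining single features turns up none with this extension.

[-voice, +labial]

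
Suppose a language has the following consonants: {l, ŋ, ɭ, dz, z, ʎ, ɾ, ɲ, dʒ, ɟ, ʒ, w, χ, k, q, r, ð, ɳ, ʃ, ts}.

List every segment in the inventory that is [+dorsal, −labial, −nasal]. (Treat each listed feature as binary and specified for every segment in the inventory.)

ʎ, ɟ, χ, k, q

Among the inventory, the [+dorsal] segments are /ŋ, ʎ, ɲ, ɟ, w, χ, k, q/.
Intersecting with [−labial] gives /ŋ, ʎ, ɲ, ɟ, χ, k, q/.
Within that set, [−nasal] leaves /ʎ, ɟ, χ, k, q/.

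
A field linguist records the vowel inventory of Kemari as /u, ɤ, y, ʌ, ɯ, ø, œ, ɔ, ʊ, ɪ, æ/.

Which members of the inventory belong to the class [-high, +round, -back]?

ø, œ

First, the [-high] segments are /ɤ, ʌ, ø, œ, ɔ, æ/.
Then [+round] gives /ø, œ, ɔ/.
Of those, [-back] leaves /ø, œ/.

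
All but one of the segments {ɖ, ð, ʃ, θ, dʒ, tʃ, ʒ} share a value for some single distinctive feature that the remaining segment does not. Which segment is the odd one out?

ɖ

/ʒ, ð, dʒ, ʃ, θ, tʃ/ are all [+distributed], but /ɖ/ (voiced retroflex stop) is [−distributed]. No other single segment can be removed to leave a set sharing one feature value that the removed segment lacks, so /ɖ/ is the odd one out.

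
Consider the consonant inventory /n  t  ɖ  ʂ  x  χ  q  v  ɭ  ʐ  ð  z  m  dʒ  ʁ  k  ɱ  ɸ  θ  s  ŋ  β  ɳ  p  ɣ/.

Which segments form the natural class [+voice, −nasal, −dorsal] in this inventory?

ɖ, v, ɭ, ʐ, ð, z, dʒ, β

Eliminate segments failing any feature: /n, m, ɱ, ŋ, ɳ/ are [+nasal]; /t, ʂ, x, χ, q, k, ɸ, θ, s, p/ are [−voice]; /ʁ, ɣ/ are [+dorsal]. The remaining /ɖ, v, ɭ, ʐ, ð, z, dʒ, β/ satisfy [+voice], [−nasal], [−dorsal].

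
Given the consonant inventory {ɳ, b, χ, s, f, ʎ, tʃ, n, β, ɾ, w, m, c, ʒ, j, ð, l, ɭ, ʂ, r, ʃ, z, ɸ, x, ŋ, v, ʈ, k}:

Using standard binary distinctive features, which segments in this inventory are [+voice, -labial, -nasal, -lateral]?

Eliminate segments failing any feature: /ɳ, n, ŋ/ are [+nasal]; /b, β, w, m, v/ are [+labial]; /χ, s, f, tʃ, c, ʂ, ʃ, ɸ, x, ʈ, k/ are [-voice]; /ʎ, l, ɭ/ are [+lateral]. The remaining /ɾ, ʒ, j, ð, r, z/ satisfy [+voice], [-labial], [-nasal], [-lateral].

ɾ, ʒ, j, ð, r, z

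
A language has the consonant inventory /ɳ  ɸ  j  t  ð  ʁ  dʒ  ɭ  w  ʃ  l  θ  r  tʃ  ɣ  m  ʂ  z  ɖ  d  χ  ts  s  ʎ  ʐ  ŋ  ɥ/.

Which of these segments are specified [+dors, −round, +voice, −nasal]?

j, ʁ, ɣ, ʎ

Checking each segment against [+dorsal], [−round], [+voice], [−nasal]: /j/ (palatal glide), /ʁ/ (voiced uvular fricative), /ɣ/ (voiced velar fricative), /ʎ/ (palatal lateral approximant) satisfy every feature; every other segment in the inventory fails at least one.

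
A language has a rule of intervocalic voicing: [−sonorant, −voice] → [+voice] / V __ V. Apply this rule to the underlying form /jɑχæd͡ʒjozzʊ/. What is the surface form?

[jɑʁæd͡ʒjozzʊ]

The only segment in the rule's environment that also matches [−sonorant, −voice] is /χ/. Applying [+voice] turns the voiceless uvular fricative into /ʁ/ (voiced uvular fricative), giving [jɑʁæd͡ʒjozzʊ].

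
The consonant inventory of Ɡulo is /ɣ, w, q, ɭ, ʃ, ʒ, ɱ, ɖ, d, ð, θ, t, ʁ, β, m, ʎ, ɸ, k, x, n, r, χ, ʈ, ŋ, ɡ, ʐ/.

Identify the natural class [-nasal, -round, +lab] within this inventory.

First, the [-nasal] segments are /ɣ, w, q, ɭ, ʃ, ʒ, ɖ, d, ð, θ, t, ʁ, β, ʎ, ɸ, k, x, r, χ, ʈ, ɡ, ʐ/.
Then [-round] gives /ɣ, q, ɭ, ʃ, ʒ, ɖ, d, ð, θ, t, ʁ, β, ʎ, ɸ, k, x, r, χ, ʈ, ɡ, ʐ/.
Within that set, [+labial] leaves /β, ɸ/.

β, ɸ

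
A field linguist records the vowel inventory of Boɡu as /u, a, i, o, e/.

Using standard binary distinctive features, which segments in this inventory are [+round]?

u, o

The [+round] segments here are /u, o/; the remaining /a, i, e/ are [-round].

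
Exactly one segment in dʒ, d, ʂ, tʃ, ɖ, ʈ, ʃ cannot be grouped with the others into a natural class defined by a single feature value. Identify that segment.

d

The remaining segments after removing /d/ share [-anterior]; /d/ (voiced alveolar stop) is [+anterior]. For every other candidate removal, the leftover set fails to share any single feature value that the removed segment lacks.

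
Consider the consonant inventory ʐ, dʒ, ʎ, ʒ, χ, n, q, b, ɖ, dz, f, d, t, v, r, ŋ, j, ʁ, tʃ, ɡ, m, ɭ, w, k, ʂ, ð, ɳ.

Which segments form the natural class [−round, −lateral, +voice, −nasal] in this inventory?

ʐ, dʒ, ʒ, b, ɖ, dz, d, v, r, j, ʁ, ɡ, ð

Checking each segment against [−round], [−lateral], [+voice], [−nasal]: /ʐ/ (voiced retroflex fricative), /dʒ/ (voiced postalveolar affricate), /ʒ/ (voiced postalveolar fricative), /b/ (voiced bilabial stop), /ɖ/ (voiced retroflex stop), /dz/ (voiced alveolar affricate), among others, satisfy every feature; every other segment in the inventory fails at least one.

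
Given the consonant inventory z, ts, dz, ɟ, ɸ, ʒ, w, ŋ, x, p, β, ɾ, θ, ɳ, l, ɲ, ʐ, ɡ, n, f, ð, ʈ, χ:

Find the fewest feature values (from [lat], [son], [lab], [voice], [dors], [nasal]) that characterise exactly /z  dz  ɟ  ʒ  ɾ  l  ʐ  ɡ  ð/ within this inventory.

/z, dz, ɟ, ʒ, ɾ, l, ʐ, ɡ, ð/ are all [+voice], [−nasal], [−labial], and no other segment in the inventory matches all three values. Dropping any one of them over-generates: [−nasal, −labial] alone would also admit /ts, x, θ, ʈ, …/; [+voice, −labial] alone would also admit /ŋ, ɳ, ɲ, n/; [+voice, −nasal] alone would also admit /w, β/. No other combination of two listed features picks out exactly this set either, so fewer than three features will not do.

[+voice, −nasal, −lab]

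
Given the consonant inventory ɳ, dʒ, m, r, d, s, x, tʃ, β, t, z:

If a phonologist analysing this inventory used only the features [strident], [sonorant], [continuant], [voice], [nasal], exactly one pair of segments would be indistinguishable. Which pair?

On the given features, /m/ and /ɳ/ have an identical profile: [-strident], [+sonorant], [-continuant], [+voice], [+nasal]. No other two segments in the inventory coincide on all 5 features. (They do differ in [labial] and [coronal], which are not among the given features.)

m, ɳ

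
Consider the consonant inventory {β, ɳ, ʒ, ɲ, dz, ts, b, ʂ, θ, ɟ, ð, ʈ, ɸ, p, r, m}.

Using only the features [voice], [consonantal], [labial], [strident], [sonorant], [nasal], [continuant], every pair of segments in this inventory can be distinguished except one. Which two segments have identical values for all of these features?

/ɲ/ (palatal nasal) and /ɳ/ (retroflex nasal) are both [+voice], [+consonantal], [−labial], [−strident], [+sonorant], [+nasal], [−continuant], so none of the listed features separates them. (They do differ in [dorsal], which is not among the given features.) Every other pair in the inventory differs on at least one listed feature.

ɲ, ɳ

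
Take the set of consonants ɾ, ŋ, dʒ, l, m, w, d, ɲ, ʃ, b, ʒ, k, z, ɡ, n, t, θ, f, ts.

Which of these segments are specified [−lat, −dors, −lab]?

ɾ, dʒ, d, ʃ, ʒ, z, n, t, θ, ts

Among the inventory, the [−lateral] segments are /ɾ, ŋ, dʒ, m, w, d, ɲ, ʃ, b, ʒ, k, z, ɡ, n, t, θ, f, ts/.
Then [−dorsal] gives /ɾ, dʒ, m, d, ʃ, b, ʒ, z, n, t, θ, f, ts/.
Among these, [−labial] leaves /ɾ, dʒ, d, ʃ, ʒ, z, n, t, θ, ts/.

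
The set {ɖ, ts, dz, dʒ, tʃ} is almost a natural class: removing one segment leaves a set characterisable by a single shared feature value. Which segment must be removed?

/dʒ, tʃ, ts, dz/ are all [+delayed release], but /ɖ/ (voiced retroflex stop) is [−delayed release]. No other single segment can be removed to leave a set sharing one feature value that the removed segment lacks, so /ɖ/ is the odd one out.

ɖ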